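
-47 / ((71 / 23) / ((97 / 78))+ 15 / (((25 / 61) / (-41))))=524285 / 16711503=0.03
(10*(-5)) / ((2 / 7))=-175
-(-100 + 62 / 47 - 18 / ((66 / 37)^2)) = 1186739 / 11374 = 104.34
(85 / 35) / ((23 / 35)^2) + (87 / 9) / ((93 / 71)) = 1919236 / 147591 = 13.00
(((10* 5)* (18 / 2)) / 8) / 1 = 225 / 4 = 56.25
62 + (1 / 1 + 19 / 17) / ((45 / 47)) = 5458 / 85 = 64.21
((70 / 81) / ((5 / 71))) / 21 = 142 / 243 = 0.58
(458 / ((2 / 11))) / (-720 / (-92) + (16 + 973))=57937 / 22927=2.53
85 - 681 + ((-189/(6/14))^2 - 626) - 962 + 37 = 192334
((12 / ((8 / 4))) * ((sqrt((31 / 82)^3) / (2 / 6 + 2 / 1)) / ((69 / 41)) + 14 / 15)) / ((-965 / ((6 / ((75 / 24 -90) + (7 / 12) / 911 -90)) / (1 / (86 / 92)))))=0.00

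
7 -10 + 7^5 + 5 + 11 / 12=201719 / 12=16809.92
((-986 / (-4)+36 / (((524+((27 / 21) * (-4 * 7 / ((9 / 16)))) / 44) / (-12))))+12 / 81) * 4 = 12716834 / 12933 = 983.29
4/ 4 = 1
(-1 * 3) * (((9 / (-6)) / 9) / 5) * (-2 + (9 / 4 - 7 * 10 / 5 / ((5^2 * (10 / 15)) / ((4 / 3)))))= -87 / 1000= -0.09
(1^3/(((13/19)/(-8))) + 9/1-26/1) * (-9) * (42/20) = 542.28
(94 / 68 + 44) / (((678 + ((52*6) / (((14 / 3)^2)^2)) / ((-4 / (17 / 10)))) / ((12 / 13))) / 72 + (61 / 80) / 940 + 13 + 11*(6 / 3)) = 10029480249600 / 9988736852629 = 1.00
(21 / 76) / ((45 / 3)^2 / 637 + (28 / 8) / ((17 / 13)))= 227409 / 2493446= 0.09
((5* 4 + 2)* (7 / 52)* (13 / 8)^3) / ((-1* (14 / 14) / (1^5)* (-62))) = 0.20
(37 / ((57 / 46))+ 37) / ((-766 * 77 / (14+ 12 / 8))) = -118141 / 6723948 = -0.02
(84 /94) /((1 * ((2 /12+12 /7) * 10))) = 882 /18565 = 0.05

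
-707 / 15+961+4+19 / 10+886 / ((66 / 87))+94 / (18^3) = 334824023 / 160380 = 2087.69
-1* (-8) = 8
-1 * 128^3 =-2097152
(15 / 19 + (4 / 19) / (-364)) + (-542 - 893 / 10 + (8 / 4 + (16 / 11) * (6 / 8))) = -119329047 / 190190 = -627.42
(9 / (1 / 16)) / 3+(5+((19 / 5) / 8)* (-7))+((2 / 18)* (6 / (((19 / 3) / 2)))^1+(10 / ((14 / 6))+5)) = 314791 / 5320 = 59.17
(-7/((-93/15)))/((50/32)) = 112/155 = 0.72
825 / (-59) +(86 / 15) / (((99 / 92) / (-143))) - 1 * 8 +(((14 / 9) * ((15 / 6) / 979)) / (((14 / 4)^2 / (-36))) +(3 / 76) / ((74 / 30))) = -120317459178839 / 153490615740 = -783.88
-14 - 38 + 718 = 666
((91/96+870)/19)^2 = 6990799321/3326976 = 2101.25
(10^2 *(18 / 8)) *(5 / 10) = 225 / 2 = 112.50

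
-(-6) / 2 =3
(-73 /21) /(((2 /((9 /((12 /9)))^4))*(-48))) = 4310577 /57344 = 75.17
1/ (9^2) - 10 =-809/ 81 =-9.99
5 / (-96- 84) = -1 / 36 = -0.03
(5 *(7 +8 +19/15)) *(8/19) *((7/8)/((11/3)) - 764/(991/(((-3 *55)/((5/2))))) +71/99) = 9927382780/5592213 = 1775.22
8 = 8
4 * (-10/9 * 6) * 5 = -400/3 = -133.33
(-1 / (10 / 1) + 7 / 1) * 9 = 621 / 10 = 62.10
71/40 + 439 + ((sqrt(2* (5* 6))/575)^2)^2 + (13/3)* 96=856.78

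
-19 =-19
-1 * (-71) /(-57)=-71 /57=-1.25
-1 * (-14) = 14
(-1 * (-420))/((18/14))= 980/3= 326.67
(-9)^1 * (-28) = 252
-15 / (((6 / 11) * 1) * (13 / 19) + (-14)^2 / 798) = -9405 / 388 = -24.24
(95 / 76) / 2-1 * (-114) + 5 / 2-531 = -3311 / 8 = -413.88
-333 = -333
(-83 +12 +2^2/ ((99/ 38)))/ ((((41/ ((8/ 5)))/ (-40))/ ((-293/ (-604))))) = 32239376/ 612909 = 52.60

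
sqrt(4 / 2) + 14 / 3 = 6.08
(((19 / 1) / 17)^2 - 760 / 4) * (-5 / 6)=157.29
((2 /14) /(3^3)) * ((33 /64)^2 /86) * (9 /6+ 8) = 2299 /14794752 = 0.00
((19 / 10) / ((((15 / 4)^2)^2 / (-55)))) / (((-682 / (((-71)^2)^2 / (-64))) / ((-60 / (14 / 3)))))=3955.53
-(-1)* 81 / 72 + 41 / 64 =113 / 64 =1.77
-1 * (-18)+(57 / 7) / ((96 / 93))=5799 / 224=25.89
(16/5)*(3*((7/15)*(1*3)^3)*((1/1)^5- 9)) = -24192/25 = -967.68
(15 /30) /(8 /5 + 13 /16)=40 /193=0.21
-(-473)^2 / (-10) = 223729 / 10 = 22372.90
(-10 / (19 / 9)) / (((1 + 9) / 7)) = -63 / 19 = -3.32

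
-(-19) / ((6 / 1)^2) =19 / 36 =0.53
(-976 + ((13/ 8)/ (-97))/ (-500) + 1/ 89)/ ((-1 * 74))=33702842843/ 2555368000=13.19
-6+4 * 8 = 26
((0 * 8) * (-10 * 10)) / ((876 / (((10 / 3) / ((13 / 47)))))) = 0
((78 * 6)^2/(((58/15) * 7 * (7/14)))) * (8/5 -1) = 1971216/203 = 9710.42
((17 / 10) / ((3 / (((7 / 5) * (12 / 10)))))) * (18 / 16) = 1071 / 1000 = 1.07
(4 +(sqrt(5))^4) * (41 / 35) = 1189 / 35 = 33.97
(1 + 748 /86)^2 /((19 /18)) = 3130002 /35131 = 89.10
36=36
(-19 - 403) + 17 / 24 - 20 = -441.29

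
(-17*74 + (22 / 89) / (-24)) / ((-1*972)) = 1343555 / 1038096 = 1.29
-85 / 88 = -0.97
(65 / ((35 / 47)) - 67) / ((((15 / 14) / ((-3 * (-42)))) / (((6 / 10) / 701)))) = 35784 / 17525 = 2.04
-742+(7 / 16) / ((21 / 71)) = -740.52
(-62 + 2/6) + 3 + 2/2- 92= -449/3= -149.67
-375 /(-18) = 125 /6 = 20.83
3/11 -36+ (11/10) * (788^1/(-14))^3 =-196185.24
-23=-23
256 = 256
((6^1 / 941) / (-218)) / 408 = -1 / 13949384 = -0.00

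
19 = 19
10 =10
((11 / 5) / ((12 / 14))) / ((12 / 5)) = 77 / 72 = 1.07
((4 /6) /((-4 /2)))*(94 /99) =-94 /297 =-0.32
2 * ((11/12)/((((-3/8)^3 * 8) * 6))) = -176/243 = -0.72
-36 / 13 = -2.77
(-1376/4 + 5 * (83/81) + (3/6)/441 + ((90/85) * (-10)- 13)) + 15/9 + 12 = -47068757/134946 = -348.80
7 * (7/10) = 49/10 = 4.90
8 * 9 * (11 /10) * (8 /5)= 3168 /25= 126.72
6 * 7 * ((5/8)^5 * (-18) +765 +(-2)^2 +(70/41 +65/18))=32696409893/1007616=32449.28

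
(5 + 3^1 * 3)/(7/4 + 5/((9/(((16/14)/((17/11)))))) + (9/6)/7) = 59976/10175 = 5.89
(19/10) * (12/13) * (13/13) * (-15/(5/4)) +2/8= -5407/260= -20.80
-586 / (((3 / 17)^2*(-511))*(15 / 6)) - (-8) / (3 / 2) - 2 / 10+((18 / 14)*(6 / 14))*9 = 3995498 / 160965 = 24.82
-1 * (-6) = 6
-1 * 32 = -32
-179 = -179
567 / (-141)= -189 / 47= -4.02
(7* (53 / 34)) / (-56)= -53 / 272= -0.19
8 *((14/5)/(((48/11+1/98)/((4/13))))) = 482944/306475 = 1.58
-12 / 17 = -0.71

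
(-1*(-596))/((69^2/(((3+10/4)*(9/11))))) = 298/529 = 0.56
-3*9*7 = -189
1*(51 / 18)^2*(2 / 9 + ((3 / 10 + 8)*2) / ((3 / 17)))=756.93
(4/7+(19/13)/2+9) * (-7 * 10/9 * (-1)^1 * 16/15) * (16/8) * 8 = 160000/117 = 1367.52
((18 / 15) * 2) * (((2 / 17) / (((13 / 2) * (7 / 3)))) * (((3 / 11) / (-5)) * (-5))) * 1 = 432 / 85085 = 0.01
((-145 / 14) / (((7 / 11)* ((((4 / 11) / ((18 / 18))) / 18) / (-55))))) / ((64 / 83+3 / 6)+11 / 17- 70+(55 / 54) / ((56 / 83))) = -1323455492700 / 1988383663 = -665.59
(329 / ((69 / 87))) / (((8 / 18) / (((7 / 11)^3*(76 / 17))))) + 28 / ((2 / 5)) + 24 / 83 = 49483622773 / 43194943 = 1145.59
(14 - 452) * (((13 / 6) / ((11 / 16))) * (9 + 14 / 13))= -153008 / 11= -13909.82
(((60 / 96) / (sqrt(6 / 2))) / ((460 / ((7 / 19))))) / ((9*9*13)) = 7*sqrt(3) / 44175456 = 0.00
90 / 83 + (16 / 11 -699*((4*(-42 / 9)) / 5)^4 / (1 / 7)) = -14644538380838 / 15406875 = -950519.71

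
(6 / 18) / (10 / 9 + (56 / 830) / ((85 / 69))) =105825 / 370138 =0.29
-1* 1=-1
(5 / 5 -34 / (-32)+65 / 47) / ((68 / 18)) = 23319 / 25568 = 0.91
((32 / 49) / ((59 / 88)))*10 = 28160 / 2891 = 9.74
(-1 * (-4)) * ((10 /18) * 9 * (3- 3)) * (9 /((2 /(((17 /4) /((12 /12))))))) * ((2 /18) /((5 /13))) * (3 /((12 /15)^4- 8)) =0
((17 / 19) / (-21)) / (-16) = 0.00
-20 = -20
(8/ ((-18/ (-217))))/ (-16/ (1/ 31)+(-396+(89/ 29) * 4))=-6293/ 57402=-0.11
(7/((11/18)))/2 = 63/11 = 5.73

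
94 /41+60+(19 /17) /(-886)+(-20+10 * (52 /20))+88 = 96516517 /617542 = 156.29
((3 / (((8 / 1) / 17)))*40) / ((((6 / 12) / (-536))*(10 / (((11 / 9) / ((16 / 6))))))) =-12529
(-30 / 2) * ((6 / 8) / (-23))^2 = -135 / 8464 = -0.02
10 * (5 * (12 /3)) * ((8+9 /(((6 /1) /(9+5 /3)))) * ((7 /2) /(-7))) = -2400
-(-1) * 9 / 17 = 9 / 17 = 0.53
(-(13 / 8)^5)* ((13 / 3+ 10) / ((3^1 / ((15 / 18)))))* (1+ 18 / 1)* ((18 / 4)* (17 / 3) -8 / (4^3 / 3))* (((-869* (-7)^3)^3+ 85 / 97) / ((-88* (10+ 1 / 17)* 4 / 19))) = 2889047980377110231647686745 / 944013312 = 3060389025930505344.03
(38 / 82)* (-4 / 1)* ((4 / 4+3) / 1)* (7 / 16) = -133 / 41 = -3.24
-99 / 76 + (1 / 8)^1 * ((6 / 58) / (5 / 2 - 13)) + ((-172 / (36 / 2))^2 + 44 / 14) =29100905 / 312417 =93.15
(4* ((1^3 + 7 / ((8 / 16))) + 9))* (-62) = -5952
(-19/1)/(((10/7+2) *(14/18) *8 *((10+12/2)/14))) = -399/512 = -0.78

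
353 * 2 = 706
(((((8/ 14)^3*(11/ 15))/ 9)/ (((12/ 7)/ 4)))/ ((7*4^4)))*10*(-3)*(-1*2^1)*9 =11/ 1029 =0.01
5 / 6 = 0.83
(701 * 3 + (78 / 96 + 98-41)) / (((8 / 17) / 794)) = 233333177 / 64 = 3645830.89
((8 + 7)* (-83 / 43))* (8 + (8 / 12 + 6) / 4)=-12035 / 43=-279.88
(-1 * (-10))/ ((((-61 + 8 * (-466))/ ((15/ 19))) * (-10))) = 5/ 23997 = 0.00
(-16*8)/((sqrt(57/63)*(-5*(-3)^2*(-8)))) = -16*sqrt(399)/855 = -0.37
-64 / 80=-4 / 5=-0.80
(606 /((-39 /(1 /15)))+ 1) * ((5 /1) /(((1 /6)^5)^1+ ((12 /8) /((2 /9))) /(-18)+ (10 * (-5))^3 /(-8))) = -18144 /1579462105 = -0.00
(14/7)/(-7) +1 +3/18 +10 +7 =751/42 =17.88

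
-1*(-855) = 855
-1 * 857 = -857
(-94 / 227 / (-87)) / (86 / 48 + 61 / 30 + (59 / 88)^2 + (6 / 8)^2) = 3639680 / 3698770461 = 0.00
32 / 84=0.38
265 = 265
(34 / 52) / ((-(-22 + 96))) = -17 / 1924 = -0.01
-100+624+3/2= 1051/2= 525.50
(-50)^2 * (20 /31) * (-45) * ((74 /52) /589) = -41625000 /237367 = -175.36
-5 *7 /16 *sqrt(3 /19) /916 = -35 *sqrt(57) /278464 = -0.00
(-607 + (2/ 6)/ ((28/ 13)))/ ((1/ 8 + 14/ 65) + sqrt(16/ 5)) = 191750/ 2863 - 1352000* sqrt(5)/ 8589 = -285.01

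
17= 17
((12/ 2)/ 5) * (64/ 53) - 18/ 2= -2001/ 265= -7.55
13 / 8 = 1.62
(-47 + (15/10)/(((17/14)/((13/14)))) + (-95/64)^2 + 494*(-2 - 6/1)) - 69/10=-1393527659/348160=-4002.55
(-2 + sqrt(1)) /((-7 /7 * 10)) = 0.10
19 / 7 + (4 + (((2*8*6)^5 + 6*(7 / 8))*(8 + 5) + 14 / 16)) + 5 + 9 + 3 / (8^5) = 24313500645617685 / 229376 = 105998450777.84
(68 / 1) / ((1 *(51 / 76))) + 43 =433 / 3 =144.33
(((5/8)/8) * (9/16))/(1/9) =405/1024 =0.40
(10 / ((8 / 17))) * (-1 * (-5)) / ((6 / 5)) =2125 / 24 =88.54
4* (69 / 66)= 46 / 11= 4.18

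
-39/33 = -13/11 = -1.18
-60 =-60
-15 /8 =-1.88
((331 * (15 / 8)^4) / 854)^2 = 280792859765625 / 12235892064256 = 22.95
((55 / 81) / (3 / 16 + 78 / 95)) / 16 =5225 / 124173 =0.04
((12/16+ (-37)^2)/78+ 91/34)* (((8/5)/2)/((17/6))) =107339/18785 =5.71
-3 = -3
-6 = -6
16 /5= 3.20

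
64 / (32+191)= 64 / 223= 0.29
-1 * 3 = -3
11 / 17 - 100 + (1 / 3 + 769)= 34169 / 51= 669.98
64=64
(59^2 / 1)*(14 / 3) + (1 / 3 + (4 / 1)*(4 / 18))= 146213 / 9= 16245.89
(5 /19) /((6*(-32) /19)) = -5 /192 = -0.03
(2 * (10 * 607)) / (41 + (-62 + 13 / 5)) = -15175 / 23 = -659.78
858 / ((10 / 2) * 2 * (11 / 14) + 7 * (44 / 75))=40950 / 571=71.72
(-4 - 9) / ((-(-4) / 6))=-39 / 2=-19.50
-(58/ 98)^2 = -841/ 2401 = -0.35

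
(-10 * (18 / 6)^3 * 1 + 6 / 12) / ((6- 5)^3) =-539 / 2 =-269.50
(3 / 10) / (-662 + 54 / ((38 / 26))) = -57 / 118760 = -0.00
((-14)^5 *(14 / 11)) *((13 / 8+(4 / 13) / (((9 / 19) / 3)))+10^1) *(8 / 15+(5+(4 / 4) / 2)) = -56057234.63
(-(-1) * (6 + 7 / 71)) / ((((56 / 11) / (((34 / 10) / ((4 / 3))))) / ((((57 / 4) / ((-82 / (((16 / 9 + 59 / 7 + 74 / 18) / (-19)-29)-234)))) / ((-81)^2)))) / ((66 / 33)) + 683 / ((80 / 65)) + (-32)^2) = 409017557168 / 115478610144723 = 0.00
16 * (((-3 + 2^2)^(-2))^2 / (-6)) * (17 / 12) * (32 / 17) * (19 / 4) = -304 / 9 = -33.78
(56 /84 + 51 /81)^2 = 1225 /729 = 1.68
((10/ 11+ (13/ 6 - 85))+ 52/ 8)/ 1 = -2489/ 33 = -75.42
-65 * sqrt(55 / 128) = -65 * sqrt(110) / 16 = -42.61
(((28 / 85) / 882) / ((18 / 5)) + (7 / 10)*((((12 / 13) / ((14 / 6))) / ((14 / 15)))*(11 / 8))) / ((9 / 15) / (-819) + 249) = 2045365 / 1248054048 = 0.00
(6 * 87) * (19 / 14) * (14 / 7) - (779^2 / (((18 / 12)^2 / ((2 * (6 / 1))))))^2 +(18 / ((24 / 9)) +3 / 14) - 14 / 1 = -2639659002490933 / 252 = -10474837311471.96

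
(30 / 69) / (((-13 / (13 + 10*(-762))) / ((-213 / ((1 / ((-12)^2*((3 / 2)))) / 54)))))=-188990742240 / 299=-632076061.00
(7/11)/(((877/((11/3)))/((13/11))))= 91/28941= 0.00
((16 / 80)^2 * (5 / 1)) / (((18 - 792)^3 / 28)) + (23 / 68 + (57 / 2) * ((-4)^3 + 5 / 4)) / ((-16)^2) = -70472268688451 / 10089781770240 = -6.98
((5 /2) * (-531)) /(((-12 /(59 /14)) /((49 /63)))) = 17405 /48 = 362.60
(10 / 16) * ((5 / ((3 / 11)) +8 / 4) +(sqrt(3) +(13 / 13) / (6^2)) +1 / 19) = 5 * sqrt(3) / 8 +69815 / 5472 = 13.84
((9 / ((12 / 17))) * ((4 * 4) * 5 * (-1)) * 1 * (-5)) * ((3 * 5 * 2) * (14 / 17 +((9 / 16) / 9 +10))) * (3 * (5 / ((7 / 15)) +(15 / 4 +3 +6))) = 937949625 / 8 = 117243703.12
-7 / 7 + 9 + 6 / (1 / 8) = 56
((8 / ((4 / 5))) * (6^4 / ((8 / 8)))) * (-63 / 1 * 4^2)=-13063680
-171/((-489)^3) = 19/12992241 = 0.00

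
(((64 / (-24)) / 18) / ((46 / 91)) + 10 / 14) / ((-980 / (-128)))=58592 / 1065015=0.06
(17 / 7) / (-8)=-17 / 56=-0.30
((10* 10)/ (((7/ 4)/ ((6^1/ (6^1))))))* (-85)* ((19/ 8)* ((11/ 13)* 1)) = -888250/ 91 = -9760.99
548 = 548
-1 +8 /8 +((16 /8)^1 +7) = 9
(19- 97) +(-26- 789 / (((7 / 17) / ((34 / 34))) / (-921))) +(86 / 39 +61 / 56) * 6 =642344735 / 364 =1764683.34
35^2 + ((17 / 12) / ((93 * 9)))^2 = 123580371889 / 100881936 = 1225.00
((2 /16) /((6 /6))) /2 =0.06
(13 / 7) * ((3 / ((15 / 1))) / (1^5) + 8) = 533 / 35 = 15.23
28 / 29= 0.97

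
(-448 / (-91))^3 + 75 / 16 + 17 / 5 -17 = 19405059 / 175760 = 110.41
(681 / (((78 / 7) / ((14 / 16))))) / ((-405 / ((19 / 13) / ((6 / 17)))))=-3592729 / 6570720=-0.55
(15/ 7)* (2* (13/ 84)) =65/ 98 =0.66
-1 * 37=-37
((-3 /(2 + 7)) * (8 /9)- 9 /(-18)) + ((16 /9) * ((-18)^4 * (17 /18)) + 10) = 9518375 /54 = 176266.20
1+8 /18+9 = 94 /9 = 10.44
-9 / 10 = -0.90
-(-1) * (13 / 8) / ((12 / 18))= 39 / 16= 2.44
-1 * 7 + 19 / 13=-72 / 13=-5.54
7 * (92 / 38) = 16.95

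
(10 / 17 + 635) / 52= 10805 / 884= 12.22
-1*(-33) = 33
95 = 95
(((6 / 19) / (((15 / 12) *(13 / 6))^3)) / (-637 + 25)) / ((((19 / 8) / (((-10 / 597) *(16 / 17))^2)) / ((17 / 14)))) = -0.00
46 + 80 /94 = 46.85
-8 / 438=-4 / 219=-0.02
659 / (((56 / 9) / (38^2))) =2141091 / 14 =152935.07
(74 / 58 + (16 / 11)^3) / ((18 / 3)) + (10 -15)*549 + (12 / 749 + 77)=-462673066861 / 173463906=-2667.26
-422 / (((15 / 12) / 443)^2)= -53002929.92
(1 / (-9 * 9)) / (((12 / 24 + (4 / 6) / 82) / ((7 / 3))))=-574 / 10125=-0.06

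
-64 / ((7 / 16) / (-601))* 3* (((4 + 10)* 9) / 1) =33232896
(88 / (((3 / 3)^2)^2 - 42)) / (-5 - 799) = 22 / 8241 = 0.00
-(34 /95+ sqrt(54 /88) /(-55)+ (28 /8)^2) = -4791 /380+ 3 * sqrt(33) /1210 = -12.59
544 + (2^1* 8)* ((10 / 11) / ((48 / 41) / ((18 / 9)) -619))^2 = 1692666966368 / 3111519961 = 544.00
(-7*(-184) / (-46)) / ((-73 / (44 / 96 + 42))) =7133 / 438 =16.29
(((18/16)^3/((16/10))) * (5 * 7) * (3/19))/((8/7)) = 2679075/622592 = 4.30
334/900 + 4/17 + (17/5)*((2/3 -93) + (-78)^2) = 155847889/7650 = 20372.27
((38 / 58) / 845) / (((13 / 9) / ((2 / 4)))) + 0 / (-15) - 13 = -8282519 / 637130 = -13.00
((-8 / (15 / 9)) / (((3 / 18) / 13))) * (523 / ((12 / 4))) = -326352 / 5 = -65270.40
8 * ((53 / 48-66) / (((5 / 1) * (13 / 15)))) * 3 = -9345 / 26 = -359.42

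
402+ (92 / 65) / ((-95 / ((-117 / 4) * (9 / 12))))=402.33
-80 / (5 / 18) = -288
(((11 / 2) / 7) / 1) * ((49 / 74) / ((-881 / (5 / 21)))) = -55 / 391164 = -0.00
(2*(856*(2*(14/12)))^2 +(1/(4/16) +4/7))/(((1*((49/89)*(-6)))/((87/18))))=-324339547976/27783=-11674029.01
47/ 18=2.61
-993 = -993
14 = 14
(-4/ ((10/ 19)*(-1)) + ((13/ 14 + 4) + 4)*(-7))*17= -9333/ 10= -933.30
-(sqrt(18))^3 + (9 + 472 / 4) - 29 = 98 - 54*sqrt(2) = 21.63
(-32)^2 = 1024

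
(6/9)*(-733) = -1466/3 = -488.67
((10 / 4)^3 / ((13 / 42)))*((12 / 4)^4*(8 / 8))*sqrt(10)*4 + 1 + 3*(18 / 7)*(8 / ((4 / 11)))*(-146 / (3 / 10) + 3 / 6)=-577559 / 7 + 212625*sqrt(10) / 13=-30786.94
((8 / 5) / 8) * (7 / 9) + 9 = 412 / 45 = 9.16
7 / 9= 0.78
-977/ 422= -2.32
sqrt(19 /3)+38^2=sqrt(57) /3+1444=1446.52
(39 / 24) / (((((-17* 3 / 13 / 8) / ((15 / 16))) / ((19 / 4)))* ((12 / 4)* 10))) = -3211 / 6528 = -0.49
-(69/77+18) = -1455/77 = -18.90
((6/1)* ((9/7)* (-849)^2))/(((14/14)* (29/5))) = 194616270/203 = 958700.84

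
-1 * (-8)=8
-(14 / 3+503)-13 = -1562 / 3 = -520.67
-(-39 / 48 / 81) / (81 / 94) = 611 / 52488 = 0.01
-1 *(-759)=759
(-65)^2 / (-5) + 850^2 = 721655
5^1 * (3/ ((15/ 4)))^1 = 4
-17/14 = -1.21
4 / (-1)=-4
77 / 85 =0.91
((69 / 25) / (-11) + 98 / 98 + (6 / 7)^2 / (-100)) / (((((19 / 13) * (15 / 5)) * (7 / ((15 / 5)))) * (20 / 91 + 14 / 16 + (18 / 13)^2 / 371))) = 1862124472 / 28251078625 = 0.07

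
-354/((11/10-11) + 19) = -38.90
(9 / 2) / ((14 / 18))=81 / 14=5.79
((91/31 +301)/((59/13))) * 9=1102374/1829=602.72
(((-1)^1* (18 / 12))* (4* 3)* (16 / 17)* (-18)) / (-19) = -5184 / 323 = -16.05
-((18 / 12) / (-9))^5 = 1 / 7776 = 0.00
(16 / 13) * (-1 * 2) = -32 / 13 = -2.46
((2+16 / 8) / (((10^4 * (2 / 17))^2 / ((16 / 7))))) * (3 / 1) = 867 / 43750000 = 0.00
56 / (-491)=-56 / 491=-0.11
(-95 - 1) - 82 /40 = -1961 /20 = -98.05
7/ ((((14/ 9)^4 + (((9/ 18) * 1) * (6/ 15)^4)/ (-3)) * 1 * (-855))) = -637875/ 455857576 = -0.00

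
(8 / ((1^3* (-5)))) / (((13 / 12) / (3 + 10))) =-96 / 5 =-19.20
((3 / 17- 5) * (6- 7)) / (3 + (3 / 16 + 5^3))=1312 / 34867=0.04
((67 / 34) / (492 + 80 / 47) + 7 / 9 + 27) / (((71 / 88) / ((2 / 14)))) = 4.92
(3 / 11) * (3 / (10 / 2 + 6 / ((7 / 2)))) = 63 / 517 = 0.12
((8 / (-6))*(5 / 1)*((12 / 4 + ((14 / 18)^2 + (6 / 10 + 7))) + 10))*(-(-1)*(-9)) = 34352 / 27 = 1272.30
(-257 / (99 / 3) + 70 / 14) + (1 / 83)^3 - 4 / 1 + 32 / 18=-283606253 / 56606913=-5.01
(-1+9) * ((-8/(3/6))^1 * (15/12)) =-160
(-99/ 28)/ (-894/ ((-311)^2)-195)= 1063931/ 58680188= 0.02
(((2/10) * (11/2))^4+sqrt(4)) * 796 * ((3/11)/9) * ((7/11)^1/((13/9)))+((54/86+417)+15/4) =38739417201/84548750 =458.19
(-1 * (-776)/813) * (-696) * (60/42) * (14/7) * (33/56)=-14852640/13279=-1118.51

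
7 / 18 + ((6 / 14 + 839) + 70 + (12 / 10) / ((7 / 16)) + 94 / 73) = 42027869 / 45990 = 913.85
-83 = -83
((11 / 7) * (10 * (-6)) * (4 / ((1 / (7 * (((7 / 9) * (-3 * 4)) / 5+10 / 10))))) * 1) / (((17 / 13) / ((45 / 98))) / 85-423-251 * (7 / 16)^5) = -7017490022400 / 1309613389177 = -5.36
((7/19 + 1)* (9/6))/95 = 39/1805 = 0.02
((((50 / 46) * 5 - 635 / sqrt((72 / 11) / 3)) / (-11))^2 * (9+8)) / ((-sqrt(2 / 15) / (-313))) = -422354375 * sqrt(55) / 5566+12487010324275 * sqrt(30) / 3072432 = 21697848.04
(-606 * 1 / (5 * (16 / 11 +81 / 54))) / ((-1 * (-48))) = -1111 / 1300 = -0.85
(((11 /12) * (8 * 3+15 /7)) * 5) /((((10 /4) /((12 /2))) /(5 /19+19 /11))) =76128 /133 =572.39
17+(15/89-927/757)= 1074193/67373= 15.94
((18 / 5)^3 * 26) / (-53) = -151632 / 6625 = -22.89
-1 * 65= -65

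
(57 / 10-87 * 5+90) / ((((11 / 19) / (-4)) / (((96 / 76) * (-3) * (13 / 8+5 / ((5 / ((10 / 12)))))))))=-1201122 / 55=-21838.58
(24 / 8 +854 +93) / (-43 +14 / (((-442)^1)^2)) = -92797900 / 4200319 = -22.09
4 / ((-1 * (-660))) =1 / 165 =0.01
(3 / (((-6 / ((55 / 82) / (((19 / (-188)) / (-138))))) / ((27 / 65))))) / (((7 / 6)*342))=-0.48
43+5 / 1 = 48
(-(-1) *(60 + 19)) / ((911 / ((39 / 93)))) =1027 / 28241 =0.04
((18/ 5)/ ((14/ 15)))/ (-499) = -27/ 3493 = -0.01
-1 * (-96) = 96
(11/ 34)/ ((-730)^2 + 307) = 11/ 18129038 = 0.00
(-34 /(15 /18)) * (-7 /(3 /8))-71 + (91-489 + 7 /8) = 11739 /40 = 293.48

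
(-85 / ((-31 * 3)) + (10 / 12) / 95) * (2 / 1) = 1087 / 589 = 1.85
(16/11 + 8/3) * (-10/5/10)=-136/165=-0.82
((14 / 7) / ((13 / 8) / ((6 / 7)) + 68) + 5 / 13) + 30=1326473 / 43615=30.41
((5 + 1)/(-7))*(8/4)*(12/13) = -144/91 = -1.58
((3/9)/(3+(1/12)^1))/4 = 1/37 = 0.03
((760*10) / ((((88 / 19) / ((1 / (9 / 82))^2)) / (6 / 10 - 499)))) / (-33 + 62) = -60489910880 / 25839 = -2341031.42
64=64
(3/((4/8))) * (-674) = -4044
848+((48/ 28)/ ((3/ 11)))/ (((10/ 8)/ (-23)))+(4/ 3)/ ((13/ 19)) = 1002308/ 1365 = 734.29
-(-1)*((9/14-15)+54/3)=51/14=3.64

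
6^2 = 36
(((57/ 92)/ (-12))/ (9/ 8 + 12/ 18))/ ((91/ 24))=-684/ 89999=-0.01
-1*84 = -84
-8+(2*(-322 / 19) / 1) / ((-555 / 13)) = -75988 / 10545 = -7.21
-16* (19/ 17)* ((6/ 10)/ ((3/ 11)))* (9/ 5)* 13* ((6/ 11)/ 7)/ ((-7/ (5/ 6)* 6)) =5928/ 4165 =1.42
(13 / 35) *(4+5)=117 / 35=3.34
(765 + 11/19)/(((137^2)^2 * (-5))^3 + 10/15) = -43638/311481081935860786816705027087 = -0.00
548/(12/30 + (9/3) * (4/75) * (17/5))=34250/59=580.51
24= 24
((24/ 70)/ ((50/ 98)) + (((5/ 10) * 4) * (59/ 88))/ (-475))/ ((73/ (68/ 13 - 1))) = 69929/ 1803100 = 0.04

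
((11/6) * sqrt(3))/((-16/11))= -121 * sqrt(3)/96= -2.18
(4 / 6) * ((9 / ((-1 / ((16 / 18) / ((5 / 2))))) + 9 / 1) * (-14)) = -812 / 15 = -54.13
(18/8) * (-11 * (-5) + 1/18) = 991/8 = 123.88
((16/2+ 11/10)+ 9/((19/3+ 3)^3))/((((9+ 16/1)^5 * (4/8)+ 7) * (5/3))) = 1000031/893230447200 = 0.00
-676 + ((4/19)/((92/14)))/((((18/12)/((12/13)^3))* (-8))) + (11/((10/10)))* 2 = -627900222/960089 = -654.00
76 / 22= 38 / 11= 3.45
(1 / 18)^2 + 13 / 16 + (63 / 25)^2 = 5804449 / 810000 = 7.17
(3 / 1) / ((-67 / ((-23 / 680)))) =69 / 45560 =0.00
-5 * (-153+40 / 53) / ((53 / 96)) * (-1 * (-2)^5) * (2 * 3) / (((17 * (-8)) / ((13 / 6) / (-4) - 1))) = 143305440 / 47753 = 3000.97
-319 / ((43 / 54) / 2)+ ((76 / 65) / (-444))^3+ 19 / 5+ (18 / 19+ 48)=-229668154294038028 / 306853486977375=-748.46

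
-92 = -92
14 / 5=2.80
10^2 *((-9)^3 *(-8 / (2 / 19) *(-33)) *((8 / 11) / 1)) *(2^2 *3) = -1595635200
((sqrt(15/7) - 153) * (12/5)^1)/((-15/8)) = 4896/25 - 32 * sqrt(105)/175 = 193.97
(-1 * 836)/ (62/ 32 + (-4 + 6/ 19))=254144/ 531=478.61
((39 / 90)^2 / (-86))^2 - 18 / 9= -11981491439 / 5990760000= -2.00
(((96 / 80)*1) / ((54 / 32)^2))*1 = 512 / 1215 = 0.42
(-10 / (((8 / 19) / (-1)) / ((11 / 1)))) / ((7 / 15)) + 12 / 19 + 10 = 303481 / 532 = 570.45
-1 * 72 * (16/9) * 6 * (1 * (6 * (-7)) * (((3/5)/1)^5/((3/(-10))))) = -8360.76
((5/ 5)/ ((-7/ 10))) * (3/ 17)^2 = -90/ 2023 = -0.04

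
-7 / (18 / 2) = -7 / 9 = -0.78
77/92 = 0.84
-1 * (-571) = 571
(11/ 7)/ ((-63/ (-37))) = 407/ 441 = 0.92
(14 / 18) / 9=7 / 81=0.09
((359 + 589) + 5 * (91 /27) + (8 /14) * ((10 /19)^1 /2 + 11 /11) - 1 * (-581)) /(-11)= -504886 /3591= -140.60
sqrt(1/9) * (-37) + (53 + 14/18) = 373/9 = 41.44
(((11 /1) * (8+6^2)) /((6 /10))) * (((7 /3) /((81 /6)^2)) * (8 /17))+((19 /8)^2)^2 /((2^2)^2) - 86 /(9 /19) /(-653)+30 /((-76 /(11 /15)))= 620073826244279 /90691309338624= 6.84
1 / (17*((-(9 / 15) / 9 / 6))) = -90 / 17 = -5.29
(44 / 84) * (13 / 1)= 143 / 21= 6.81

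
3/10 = 0.30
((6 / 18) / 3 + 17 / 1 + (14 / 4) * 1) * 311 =115381 / 18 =6410.06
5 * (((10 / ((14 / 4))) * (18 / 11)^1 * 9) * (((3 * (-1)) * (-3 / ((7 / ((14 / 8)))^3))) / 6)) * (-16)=-6075 / 77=-78.90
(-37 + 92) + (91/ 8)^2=11801/ 64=184.39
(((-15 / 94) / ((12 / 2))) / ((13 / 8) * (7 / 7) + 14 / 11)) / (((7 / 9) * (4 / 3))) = -99 / 11186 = -0.01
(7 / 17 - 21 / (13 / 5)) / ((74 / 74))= -1694 / 221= -7.67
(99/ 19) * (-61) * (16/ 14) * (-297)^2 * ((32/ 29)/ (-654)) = 22728283776/ 420413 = 54061.80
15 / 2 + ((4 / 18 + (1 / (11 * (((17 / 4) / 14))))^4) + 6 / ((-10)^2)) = 2143389774311 / 275136966225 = 7.79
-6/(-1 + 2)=-6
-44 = -44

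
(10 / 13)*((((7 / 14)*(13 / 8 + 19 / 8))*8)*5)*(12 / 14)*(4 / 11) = 19200 / 1001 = 19.18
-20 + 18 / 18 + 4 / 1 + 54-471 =-432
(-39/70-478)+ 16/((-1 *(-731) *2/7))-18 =-25404909/51170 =-496.48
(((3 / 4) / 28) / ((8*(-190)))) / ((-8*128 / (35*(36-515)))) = -1437 / 4980736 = -0.00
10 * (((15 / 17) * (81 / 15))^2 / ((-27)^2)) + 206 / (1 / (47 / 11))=2799088 / 3179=880.49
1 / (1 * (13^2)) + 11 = 1860 / 169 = 11.01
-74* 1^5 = -74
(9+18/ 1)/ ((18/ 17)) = 51/ 2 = 25.50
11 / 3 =3.67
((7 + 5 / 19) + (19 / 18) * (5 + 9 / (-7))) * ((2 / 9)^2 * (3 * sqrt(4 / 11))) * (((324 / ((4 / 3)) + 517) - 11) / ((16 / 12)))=260438 * sqrt(11) / 1539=561.26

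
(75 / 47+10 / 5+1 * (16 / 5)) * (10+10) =6388 / 47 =135.91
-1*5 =-5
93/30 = 31/10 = 3.10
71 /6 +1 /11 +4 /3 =875 /66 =13.26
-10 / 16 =-5 / 8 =-0.62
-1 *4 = -4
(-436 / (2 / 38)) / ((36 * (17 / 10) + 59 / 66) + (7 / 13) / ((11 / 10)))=-35538360 / 268483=-132.37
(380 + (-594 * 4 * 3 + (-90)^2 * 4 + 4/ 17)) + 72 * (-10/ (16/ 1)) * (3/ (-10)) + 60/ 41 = 35780075/ 1394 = 25667.20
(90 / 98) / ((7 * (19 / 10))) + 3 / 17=27201 / 110789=0.25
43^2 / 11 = 168.09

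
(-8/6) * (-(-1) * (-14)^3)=10976/3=3658.67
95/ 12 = 7.92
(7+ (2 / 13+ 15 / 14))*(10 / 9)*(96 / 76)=19960 / 1729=11.54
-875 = -875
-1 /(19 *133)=-1 /2527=-0.00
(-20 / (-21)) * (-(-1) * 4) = 80 / 21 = 3.81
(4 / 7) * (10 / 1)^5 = 400000 / 7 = 57142.86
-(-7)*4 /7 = 4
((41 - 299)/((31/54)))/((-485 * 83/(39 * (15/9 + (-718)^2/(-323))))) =-279816432012/403073315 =-694.21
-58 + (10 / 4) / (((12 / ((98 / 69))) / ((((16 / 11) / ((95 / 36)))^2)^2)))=-318014137913566 / 5485585562875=-57.97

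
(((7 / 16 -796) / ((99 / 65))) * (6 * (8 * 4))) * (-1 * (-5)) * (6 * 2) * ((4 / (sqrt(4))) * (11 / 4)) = -33095400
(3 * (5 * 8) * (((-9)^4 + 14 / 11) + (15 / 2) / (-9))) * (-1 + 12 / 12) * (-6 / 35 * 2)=0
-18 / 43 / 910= -9 / 19565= -0.00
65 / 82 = 0.79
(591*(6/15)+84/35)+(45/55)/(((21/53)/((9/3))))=94323/385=244.99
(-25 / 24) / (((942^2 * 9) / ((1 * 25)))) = -625 / 191670624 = -0.00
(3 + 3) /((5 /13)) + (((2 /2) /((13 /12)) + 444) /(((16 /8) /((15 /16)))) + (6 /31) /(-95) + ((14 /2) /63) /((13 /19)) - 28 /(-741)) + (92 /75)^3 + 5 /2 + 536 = 9880852934189 /12921187500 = 764.70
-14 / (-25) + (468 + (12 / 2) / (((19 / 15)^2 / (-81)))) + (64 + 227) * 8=22505204 / 9025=2493.65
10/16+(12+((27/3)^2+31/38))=94.44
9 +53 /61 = 602 /61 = 9.87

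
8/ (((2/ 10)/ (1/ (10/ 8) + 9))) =392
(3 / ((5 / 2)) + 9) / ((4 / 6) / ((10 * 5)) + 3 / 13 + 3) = 3.14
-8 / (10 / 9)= -7.20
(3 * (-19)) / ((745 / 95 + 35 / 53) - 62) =57399 / 53872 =1.07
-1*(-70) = 70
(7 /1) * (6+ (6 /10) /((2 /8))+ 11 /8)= 68.42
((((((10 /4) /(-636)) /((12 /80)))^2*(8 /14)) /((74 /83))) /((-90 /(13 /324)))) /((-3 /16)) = 134875 /128879934057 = 0.00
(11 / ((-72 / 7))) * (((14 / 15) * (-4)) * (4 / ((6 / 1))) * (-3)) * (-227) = 244706 / 135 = 1812.64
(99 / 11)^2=81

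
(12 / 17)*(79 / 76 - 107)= -24159 / 323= -74.80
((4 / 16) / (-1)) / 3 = -1 / 12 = -0.08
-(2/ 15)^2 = -4/ 225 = -0.02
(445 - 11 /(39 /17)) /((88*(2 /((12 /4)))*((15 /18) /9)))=57942 /715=81.04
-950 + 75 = -875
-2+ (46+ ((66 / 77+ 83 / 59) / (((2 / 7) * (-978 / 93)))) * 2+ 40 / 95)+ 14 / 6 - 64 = -20559167 / 1096338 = -18.75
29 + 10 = 39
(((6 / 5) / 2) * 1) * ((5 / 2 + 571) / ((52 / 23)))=79143 / 520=152.20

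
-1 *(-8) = 8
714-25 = 689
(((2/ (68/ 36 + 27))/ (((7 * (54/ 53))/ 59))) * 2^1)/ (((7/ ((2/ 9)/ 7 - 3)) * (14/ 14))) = -584749/ 1203930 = -0.49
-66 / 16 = -33 / 8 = -4.12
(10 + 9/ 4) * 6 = 73.50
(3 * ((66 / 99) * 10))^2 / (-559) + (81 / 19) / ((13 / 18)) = 5.19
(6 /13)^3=216 /2197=0.10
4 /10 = 2 /5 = 0.40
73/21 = 3.48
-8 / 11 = -0.73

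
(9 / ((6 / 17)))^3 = 132651 / 8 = 16581.38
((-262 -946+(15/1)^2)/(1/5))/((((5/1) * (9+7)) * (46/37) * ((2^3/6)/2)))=-109113/1472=-74.13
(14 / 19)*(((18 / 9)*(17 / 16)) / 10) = 119 / 760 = 0.16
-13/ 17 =-0.76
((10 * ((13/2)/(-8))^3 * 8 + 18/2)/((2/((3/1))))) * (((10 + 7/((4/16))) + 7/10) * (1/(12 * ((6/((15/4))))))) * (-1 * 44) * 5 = 22555.55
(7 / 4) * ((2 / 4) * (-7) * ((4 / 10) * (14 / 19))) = -343 / 190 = -1.81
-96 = -96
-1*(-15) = 15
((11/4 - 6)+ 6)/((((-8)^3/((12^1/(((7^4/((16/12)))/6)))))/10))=-165/76832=-0.00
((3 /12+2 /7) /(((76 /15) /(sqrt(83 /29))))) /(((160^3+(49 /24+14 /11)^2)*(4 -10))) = -6534*sqrt(2407) /44043172733105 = -0.00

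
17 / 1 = 17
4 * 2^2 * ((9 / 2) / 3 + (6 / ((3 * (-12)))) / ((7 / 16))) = 376 / 21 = 17.90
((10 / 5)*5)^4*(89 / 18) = 445000 / 9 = 49444.44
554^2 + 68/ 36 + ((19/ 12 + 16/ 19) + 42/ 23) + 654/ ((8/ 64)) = 4910808937/ 15732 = 312154.14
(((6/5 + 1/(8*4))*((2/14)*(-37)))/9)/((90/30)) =-7289/30240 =-0.24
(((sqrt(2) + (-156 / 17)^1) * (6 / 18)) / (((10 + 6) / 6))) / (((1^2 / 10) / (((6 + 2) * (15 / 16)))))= -2925 / 34 + 75 * sqrt(2) / 8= -72.77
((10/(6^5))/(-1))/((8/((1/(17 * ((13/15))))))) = -25/2291328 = -0.00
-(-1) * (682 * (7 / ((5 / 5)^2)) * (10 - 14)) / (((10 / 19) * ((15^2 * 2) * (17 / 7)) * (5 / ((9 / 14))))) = -45353 / 10625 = -4.27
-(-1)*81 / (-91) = -81 / 91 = -0.89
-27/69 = -9/23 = -0.39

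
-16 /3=-5.33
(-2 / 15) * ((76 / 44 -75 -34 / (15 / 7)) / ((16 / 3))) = 3677 / 1650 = 2.23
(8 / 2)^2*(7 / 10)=56 / 5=11.20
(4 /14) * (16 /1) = 32 /7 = 4.57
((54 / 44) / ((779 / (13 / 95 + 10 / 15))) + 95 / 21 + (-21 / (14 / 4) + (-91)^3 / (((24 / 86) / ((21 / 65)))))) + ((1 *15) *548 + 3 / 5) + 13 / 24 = -118186832110121 / 136761240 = -864183.68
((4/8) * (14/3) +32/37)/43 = 355/4773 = 0.07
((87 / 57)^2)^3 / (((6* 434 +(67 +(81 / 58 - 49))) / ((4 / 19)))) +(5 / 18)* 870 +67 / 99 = 1087712601249686848 / 4488291792303759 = 242.34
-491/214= -2.29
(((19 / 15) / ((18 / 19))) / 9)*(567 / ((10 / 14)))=17689 / 150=117.93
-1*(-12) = 12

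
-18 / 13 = -1.38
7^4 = 2401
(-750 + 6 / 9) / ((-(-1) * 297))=-2.52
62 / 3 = 20.67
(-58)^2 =3364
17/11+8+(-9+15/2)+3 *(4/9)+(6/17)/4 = 5311/561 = 9.47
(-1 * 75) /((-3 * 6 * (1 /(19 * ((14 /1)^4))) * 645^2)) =364952 /49923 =7.31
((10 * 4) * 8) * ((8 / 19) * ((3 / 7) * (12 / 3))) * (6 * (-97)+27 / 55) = -134315.48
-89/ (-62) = 89/ 62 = 1.44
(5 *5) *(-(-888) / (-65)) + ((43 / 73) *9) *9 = -278841 / 949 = -293.83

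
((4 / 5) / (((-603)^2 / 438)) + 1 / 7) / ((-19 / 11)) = -6711133 / 80599995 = -0.08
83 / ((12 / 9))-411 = -1395 / 4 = -348.75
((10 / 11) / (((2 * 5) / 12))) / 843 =4 / 3091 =0.00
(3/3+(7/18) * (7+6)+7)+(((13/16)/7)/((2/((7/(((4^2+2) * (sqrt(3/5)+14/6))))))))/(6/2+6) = 4918535/376704 - 13 * sqrt(15)/125568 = 13.06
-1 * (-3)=3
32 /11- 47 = -44.09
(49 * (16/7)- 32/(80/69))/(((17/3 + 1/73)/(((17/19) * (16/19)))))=6284424/561355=11.20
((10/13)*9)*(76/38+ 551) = 3828.46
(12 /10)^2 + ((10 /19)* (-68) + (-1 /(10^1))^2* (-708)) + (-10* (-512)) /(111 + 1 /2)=475583 /105925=4.49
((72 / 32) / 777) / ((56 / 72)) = 27 / 7252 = 0.00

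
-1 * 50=-50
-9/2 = -4.50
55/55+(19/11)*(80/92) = 633/253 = 2.50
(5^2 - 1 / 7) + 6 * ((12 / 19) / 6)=3390 / 133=25.49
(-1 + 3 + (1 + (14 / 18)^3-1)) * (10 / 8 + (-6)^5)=-56009299 / 2916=-19207.58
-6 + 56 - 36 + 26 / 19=292 / 19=15.37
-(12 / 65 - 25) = 1613 / 65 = 24.82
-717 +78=-639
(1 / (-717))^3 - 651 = -239959780264 / 368601813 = -651.00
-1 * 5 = -5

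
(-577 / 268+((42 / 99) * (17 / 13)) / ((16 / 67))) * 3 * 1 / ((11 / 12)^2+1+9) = 704250 / 14955941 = 0.05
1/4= 0.25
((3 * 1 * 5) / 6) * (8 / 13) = 20 / 13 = 1.54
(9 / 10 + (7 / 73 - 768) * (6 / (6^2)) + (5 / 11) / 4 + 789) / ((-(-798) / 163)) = 135.23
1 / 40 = 0.02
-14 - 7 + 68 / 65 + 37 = 1108 / 65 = 17.05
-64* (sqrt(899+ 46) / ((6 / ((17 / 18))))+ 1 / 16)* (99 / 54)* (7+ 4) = -16456* sqrt(105) / 27-242 / 3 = -6325.99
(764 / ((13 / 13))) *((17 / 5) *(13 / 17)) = 9932 / 5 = 1986.40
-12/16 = -3/4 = -0.75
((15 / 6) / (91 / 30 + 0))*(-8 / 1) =-600 / 91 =-6.59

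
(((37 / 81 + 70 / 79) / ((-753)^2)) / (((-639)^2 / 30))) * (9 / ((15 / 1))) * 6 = 0.00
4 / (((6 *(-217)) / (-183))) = 122 / 217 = 0.56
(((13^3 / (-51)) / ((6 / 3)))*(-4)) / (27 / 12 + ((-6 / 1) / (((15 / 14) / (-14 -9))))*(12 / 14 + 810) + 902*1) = 87880 / 107449503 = 0.00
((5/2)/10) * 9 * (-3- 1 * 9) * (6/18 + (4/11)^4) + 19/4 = -276545/58564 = -4.72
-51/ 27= -17/ 9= -1.89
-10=-10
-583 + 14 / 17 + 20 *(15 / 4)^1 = -8622 / 17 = -507.18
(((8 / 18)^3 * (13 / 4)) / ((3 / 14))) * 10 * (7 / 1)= 203840 / 2187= 93.21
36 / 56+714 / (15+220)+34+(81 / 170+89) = 3555963 / 27965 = 127.16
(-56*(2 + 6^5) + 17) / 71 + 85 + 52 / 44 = -4723753 / 781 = -6048.34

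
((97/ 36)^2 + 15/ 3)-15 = -3551/ 1296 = -2.74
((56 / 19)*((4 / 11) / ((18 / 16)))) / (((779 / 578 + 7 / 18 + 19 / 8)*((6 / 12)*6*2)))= 0.04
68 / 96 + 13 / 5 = 397 / 120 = 3.31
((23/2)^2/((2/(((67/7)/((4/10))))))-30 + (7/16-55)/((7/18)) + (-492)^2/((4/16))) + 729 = 108684461/112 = 970396.97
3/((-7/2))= -6/7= -0.86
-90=-90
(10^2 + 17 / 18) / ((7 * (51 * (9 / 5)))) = 9085 / 57834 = 0.16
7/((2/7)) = 49/2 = 24.50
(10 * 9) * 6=540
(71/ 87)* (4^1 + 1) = 355/ 87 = 4.08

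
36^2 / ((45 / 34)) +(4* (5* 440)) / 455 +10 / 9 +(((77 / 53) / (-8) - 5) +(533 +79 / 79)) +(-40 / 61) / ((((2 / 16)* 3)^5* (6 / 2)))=12859819523921 / 8578959480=1499.00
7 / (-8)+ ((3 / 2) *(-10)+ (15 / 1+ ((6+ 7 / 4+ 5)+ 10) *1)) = 21.88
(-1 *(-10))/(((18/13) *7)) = 65/63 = 1.03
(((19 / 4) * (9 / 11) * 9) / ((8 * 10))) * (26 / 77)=20007 / 135520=0.15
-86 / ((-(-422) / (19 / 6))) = -817 / 1266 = -0.65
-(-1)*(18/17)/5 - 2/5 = -16/85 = -0.19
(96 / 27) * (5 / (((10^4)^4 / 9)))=1 / 62500000000000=0.00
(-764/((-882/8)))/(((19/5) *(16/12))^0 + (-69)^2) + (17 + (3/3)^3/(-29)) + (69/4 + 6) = 4898525213/121802436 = 40.22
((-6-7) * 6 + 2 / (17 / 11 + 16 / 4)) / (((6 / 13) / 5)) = -153920 / 183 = -841.09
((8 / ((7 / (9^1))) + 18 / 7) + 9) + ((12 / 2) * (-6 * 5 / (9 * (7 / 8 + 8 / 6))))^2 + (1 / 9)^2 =103.89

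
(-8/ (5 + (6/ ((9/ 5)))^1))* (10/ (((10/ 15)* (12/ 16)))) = -96/ 5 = -19.20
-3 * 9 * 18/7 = -486/7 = -69.43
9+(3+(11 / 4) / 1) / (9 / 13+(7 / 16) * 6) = 161 / 15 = 10.73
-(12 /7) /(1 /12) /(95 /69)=-9936 /665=-14.94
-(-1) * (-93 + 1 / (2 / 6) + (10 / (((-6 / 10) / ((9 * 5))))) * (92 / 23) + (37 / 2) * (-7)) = -6439 / 2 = -3219.50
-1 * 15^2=-225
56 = 56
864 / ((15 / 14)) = 4032 / 5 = 806.40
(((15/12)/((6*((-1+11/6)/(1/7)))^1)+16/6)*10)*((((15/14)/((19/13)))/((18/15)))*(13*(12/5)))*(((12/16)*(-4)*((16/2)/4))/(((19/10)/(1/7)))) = -28772250/123823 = -232.37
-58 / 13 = -4.46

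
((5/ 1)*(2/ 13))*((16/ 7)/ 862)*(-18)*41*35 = -295200/ 5603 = -52.69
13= 13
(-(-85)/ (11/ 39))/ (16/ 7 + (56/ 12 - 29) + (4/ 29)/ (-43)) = -17361981/ 1270379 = -13.67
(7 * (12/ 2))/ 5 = 42/ 5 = 8.40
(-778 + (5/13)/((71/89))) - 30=-745339/923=-807.52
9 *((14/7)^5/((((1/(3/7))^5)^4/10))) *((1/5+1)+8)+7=558638249922772903/79792266297612001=7.00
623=623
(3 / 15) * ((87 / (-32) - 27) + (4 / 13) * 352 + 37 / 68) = 559629 / 35360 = 15.83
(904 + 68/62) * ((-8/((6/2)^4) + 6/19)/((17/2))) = 23.11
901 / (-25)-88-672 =-19901 / 25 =-796.04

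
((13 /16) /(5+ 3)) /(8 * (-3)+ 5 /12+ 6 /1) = -39 /6752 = -0.01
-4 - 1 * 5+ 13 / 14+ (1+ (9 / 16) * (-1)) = -855 / 112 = -7.63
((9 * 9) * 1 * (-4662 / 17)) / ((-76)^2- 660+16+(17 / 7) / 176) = -155076768 / 35828299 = -4.33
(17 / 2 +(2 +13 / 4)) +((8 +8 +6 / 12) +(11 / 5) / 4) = 154 / 5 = 30.80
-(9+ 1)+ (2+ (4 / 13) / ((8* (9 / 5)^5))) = -12279067 / 1535274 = -8.00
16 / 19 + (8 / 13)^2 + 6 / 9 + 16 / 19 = 26294 / 9633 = 2.73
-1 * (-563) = 563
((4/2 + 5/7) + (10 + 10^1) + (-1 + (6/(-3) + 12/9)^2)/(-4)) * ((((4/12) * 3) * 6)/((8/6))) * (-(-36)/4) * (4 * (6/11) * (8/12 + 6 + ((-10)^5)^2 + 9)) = 1554930002436057/77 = 20193896135533.21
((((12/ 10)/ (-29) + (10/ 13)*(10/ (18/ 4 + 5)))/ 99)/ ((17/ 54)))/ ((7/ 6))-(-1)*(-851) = -39895450937/ 46881835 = -850.98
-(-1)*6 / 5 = 6 / 5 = 1.20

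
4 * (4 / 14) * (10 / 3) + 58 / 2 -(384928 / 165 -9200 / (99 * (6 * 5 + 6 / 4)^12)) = -404616374907474647670731959 / 175913474781547254585645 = -2300.09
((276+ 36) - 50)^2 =68644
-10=-10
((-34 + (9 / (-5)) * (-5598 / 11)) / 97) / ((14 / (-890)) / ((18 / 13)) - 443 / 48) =-621729792 / 631805911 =-0.98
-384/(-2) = 192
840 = 840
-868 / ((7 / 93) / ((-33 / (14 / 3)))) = 570834 / 7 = 81547.71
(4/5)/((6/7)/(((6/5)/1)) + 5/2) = 0.25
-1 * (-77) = 77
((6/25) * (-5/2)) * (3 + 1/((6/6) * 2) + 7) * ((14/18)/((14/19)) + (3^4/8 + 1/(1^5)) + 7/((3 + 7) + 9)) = -120169/1520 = -79.06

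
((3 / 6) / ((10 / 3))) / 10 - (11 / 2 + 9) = -2897 / 200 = -14.48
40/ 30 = 4/ 3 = 1.33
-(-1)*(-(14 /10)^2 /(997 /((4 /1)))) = -196 /24925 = -0.01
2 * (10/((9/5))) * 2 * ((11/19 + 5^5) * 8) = 95017600/171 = 555658.48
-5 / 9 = -0.56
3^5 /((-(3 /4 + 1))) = -972 /7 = -138.86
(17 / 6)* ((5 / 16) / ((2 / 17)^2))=24565 / 384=63.97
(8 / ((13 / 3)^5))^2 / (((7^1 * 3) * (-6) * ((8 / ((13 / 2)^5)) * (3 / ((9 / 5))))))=-19683 / 103962040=-0.00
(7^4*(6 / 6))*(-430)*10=-10324300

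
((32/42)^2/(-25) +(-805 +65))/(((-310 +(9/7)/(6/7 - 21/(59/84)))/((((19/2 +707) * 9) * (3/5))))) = 70113909595956/7592286625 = 9234.89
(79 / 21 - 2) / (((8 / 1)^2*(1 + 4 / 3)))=37 / 3136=0.01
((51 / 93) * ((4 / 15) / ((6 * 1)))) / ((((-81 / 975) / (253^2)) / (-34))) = 4809636260 / 7533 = 638475.54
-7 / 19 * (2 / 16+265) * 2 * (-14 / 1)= 103929 / 38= 2734.97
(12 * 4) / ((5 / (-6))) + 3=-273 / 5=-54.60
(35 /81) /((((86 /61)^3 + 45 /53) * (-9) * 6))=-421049755 /192128444262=-0.00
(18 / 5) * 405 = 1458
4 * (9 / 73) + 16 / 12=400 / 219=1.83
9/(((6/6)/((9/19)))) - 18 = -13.74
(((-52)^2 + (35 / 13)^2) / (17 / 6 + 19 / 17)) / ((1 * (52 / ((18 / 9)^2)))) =46736502 / 885391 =52.79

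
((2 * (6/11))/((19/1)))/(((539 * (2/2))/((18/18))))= 12/112651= 0.00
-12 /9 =-4 /3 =-1.33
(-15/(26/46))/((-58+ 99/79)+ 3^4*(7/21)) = 5451/6110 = 0.89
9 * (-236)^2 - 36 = 501228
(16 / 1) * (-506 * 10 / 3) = -80960 / 3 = -26986.67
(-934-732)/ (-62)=833/ 31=26.87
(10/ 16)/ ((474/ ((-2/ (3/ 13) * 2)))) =-65/ 2844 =-0.02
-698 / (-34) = 349 / 17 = 20.53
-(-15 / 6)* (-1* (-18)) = 45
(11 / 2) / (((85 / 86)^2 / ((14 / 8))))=142373 / 14450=9.85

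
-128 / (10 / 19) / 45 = -1216 / 225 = -5.40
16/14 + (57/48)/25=3333/2800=1.19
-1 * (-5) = 5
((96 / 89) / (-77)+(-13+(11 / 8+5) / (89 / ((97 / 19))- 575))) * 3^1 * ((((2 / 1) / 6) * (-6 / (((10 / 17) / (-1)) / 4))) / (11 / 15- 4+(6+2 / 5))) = -1969709459661 / 11613313096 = -169.61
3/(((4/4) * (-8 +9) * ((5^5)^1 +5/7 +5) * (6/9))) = 7/4870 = 0.00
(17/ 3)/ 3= 17/ 9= 1.89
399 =399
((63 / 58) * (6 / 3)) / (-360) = -7 / 1160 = -0.01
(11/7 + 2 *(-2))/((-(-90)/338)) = -2873/315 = -9.12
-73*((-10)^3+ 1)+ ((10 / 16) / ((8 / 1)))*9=4667373 / 64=72927.70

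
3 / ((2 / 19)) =28.50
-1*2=-2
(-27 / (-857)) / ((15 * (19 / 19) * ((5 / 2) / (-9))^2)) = 2916 / 107125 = 0.03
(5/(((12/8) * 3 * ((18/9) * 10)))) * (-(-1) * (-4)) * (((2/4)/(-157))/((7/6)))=2/3297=0.00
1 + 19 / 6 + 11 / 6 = 6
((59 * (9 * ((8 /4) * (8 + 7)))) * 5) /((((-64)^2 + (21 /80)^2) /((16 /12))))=679680000 /26214841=25.93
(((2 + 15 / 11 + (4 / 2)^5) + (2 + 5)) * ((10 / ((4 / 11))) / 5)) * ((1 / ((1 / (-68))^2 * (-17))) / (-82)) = 31688 / 41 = 772.88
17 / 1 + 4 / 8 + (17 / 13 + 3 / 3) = 515 / 26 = 19.81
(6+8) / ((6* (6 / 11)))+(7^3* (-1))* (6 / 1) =-36967 / 18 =-2053.72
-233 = -233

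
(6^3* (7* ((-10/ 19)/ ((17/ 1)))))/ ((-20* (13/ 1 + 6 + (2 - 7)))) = 0.17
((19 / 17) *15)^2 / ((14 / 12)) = 487350 / 2023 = 240.90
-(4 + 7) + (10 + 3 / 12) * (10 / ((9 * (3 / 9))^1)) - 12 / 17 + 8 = 3107 / 102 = 30.46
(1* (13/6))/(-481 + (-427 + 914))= 13/36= 0.36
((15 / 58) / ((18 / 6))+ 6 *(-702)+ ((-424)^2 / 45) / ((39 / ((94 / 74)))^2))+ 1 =-22861893140093 / 5434669890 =-4206.68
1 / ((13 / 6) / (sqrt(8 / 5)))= 12 * sqrt(10) / 65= 0.58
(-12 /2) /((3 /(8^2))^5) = -26512143.80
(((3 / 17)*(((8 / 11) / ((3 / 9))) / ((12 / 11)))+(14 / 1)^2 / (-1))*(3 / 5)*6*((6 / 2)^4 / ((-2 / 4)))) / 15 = 3232872 / 425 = 7606.76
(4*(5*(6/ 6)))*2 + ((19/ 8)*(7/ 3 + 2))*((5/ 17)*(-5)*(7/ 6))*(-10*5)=1129585/ 1224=922.86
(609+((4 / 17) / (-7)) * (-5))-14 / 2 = 71658 / 119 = 602.17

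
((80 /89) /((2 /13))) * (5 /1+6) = 5720 /89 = 64.27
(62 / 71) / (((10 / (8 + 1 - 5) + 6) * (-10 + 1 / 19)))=-2356 / 228123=-0.01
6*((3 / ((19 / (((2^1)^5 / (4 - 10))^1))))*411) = -39456 / 19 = -2076.63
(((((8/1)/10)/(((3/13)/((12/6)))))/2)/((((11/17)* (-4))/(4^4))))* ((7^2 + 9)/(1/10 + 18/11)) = -6562816/573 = -11453.43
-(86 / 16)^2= -1849 / 64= -28.89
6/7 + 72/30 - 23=-691/35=-19.74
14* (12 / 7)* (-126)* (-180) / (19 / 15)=8164800 / 19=429726.32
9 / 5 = 1.80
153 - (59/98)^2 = 1465931/9604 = 152.64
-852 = -852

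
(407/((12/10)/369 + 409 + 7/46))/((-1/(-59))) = 679327770/11575007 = 58.69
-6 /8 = -3 /4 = -0.75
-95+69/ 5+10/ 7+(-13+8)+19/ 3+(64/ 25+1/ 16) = -636851/ 8400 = -75.82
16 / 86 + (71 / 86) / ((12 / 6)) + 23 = 4059 / 172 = 23.60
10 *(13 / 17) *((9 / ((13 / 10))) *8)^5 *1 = 3985108512.84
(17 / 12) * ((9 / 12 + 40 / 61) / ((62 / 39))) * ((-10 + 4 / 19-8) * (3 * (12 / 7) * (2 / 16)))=-16470909 / 1149728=-14.33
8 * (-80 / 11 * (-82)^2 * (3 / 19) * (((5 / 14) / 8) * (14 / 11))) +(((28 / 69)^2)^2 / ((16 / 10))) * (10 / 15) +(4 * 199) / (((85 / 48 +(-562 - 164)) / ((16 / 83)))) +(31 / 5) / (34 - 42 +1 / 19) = -1195611814812612625340477 / 340564112357449898115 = -3510.68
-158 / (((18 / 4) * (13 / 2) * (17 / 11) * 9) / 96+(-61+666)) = -222464 / 857807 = -0.26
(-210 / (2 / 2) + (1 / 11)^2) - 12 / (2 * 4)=-211.49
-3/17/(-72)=1/408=0.00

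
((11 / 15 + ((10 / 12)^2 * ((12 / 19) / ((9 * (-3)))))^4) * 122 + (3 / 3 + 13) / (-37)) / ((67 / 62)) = 5732427269096772116 / 69534607961631195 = 82.44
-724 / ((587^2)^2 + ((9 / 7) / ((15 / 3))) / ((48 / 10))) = -0.00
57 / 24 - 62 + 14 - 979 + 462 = -4501 / 8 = -562.62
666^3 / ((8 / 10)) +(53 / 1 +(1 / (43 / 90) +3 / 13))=206416577756 / 559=369260425.32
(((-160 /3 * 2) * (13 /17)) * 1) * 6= -8320 /17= -489.41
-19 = -19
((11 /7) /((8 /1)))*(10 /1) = 55 /28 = 1.96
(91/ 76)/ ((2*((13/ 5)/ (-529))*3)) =-18515/ 456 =-40.60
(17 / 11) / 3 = 17 / 33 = 0.52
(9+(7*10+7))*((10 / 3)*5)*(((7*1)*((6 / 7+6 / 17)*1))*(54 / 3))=3715200 / 17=218541.18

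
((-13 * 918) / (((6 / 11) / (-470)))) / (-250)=-1028313 / 25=-41132.52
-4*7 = -28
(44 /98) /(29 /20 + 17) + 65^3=4965495065 /18081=274625.02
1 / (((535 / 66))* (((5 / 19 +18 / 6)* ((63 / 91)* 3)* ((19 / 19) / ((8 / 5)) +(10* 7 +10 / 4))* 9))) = 1672 / 60452325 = 0.00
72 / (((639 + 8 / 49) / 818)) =2885904 / 31319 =92.15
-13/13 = -1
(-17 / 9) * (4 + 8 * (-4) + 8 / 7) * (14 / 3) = 6392 / 27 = 236.74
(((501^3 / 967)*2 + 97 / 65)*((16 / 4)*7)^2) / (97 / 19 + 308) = 243516663886384 / 373924395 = 651245.73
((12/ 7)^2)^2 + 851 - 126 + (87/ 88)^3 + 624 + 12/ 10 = 11124642895747/ 8181071360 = 1359.80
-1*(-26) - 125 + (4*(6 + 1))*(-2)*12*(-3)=1917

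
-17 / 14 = -1.21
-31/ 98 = -0.32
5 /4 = 1.25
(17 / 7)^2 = 289 / 49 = 5.90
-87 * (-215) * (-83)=-1552515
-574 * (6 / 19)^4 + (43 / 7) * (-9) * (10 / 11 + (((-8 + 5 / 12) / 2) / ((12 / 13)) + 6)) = -51566731081 / 321110944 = -160.59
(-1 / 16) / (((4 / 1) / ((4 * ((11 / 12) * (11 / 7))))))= -121 / 1344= -0.09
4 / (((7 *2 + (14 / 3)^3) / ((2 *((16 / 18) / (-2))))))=-48 / 1561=-0.03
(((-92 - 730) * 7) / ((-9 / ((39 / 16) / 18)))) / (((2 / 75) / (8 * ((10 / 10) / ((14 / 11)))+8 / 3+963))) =3155554.77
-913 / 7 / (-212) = 913 / 1484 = 0.62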